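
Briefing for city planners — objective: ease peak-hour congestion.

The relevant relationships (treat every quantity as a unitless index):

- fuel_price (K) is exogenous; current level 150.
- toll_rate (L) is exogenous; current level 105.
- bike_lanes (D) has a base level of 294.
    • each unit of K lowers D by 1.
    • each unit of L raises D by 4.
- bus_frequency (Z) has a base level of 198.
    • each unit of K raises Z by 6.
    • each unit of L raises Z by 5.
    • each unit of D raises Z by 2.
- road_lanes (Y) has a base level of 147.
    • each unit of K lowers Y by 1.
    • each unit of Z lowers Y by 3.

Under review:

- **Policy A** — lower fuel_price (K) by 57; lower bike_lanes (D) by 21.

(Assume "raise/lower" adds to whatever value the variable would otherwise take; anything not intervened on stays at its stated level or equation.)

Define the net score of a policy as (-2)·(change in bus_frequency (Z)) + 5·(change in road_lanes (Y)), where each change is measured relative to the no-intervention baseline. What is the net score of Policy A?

4875

Baseline:
  K = 150
  L = 105
  D = 294 − 150 + 4·105 = 564
  Z = 198 + 6·150 + 5·105 + 2·564 = 2751
  Y = 147 − 150 − 3·2751 = -8256
Policy A (K − 57, D − 21):
  K = 150 − 57 = 93
  L = 105
  D = 294 − 93 + 4·105 (−21 from intervention) = 600
  Z = 198 + 6·93 + 5·105 + 2·600 = 2481
  Y = 147 − 93 − 3·2481 = -7389
ΔZ = 2481 − 2751 = -270; ΔY = -7389 − (-8256) = 867
Score = (-2)·(-270) + 5·867 = 4875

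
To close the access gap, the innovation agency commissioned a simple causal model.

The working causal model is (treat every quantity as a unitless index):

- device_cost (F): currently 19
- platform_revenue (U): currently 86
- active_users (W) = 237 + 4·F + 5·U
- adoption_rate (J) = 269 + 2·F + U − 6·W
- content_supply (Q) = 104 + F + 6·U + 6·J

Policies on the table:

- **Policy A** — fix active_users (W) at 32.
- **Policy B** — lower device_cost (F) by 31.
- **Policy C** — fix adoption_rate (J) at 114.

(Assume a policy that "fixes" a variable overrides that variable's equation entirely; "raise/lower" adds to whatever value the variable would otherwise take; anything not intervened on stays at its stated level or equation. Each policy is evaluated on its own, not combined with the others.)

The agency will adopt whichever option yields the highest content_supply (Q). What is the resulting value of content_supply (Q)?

Policy A (W := 32):
  F = 19
  U = 86
  W = 32
  J = 269 + 2·19 + 86 − 6·32 = 201
  Q = 104 + 19 + 6·86 + 6·201 = 1845
Policy B (F − 31):
  F = 19 − 31 = -12
  U = 86
  W = 237 + 4·(-12) + 5·86 = 619
  J = 269 + 2·(-12) + 86 − 6·619 = -3383
  Q = 104 + (-12) + 6·86 + 6·(-3383) = -19690
Policy C (J := 114):
  F = 19
  U = 86
  W = 237 + 4·19 + 5·86 = 743
  J = 114
  Q = 104 + 19 + 6·86 + 6·114 = 1323
Comparing — Policy A: Q=1845, Policy B: Q=-19690, Policy C: Q=1323. Highest is 1845 (Policy A).

1845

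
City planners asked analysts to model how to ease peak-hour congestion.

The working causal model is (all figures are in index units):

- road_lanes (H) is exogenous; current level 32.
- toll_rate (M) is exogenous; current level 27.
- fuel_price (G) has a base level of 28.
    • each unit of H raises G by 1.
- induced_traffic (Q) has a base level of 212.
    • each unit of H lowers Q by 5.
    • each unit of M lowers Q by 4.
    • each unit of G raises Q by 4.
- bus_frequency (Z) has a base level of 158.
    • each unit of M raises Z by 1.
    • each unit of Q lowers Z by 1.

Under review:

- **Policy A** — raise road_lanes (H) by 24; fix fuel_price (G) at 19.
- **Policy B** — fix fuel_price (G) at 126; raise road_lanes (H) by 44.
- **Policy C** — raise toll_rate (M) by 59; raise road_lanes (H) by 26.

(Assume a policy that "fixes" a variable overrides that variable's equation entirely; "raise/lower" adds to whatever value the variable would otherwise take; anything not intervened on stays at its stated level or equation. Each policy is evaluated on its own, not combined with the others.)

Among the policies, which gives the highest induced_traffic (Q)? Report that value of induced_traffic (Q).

Policy A (H + 24, G := 19):
  H = 32 + 24 = 56
  M = 27
  G = 19
  Q = 212 − 5·56 − 4·27 + 4·19 = -100
Policy B (G := 126, H + 44):
  H = 32 + 44 = 76
  M = 27
  G = 126
  Q = 212 − 5·76 − 4·27 + 4·126 = 228
Policy C (M + 59, H + 26):
  H = 32 + 26 = 58
  M = 27 + 59 = 86
  G = 28 + 58 = 86
  Q = 212 − 5·58 − 4·86 + 4·86 = -78
Comparing — Policy A: Q=-100, Policy B: Q=228, Policy C: Q=-78. Highest is 228 (Policy B).

228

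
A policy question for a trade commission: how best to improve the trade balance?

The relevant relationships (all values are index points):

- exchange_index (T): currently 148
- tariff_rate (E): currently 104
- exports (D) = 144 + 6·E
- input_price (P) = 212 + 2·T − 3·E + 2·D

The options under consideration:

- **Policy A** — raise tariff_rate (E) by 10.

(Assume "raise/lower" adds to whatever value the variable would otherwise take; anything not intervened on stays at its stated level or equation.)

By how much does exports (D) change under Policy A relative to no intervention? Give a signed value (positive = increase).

Baseline:
  E = 104
  D = 144 + 6·104 = 768
Policy A (E + 10):
  E = 104 + 10 = 114
  D = 144 + 6·114 = 828
Change in D: 828 − 768 = 60

60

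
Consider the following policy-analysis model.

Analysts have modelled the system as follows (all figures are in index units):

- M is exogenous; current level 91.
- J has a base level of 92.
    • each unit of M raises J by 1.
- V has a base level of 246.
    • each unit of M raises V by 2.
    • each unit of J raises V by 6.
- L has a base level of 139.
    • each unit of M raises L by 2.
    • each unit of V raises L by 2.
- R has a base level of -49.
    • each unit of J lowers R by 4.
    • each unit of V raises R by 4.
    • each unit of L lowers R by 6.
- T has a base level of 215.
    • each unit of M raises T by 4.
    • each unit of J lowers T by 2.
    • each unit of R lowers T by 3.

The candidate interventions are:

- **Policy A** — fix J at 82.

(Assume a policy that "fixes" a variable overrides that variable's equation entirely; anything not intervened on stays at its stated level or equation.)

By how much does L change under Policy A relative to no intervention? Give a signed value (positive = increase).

-1212

Baseline:
  M = 91
  J = 92 + 91 = 183
  V = 246 + 2·91 + 6·183 = 1526
  L = 139 + 2·91 + 2·1526 = 3373
Policy A (J := 82):
  M = 91
  J = 82
  V = 246 + 2·91 + 6·82 = 920
  L = 139 + 2·91 + 2·920 = 2161
Change in L: 2161 − 3373 = -1212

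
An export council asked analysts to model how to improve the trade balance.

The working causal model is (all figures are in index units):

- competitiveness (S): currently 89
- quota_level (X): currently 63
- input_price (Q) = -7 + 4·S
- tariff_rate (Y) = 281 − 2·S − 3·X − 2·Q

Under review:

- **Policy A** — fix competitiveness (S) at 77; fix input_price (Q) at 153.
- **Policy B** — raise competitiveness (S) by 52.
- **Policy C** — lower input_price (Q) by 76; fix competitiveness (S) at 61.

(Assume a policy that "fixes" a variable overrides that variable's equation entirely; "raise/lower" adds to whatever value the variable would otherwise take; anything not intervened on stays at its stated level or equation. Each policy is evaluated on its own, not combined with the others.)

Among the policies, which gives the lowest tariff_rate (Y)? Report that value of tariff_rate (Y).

Policy A (S := 77, Q := 153):
  S = 77
  X = 63
  Q = 153
  Y = 281 − 2·77 − 3·63 − 2·153 = -368
Policy B (S + 52):
  S = 89 + 52 = 141
  X = 63
  Q = -7 + 4·141 = 557
  Y = 281 − 2·141 − 3·63 − 2·557 = -1304
Policy C (Q − 76, S := 61):
  S = 61
  X = 63
  Q = -7 + 4·61 (−76 from intervention) = 161
  Y = 281 − 2·61 − 3·63 − 2·161 = -352
Comparing — Policy A: Y=-368, Policy B: Y=-1304, Policy C: Y=-352. Lowest is -1304 (Policy B).

-1304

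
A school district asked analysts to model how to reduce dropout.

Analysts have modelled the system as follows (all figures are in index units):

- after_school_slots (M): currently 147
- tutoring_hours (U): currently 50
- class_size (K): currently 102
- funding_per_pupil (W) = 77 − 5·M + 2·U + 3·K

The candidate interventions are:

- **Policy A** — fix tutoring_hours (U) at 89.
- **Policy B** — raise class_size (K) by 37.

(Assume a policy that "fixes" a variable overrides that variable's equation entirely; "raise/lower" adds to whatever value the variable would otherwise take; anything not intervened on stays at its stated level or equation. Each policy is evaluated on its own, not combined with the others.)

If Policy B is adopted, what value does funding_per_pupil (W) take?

Policy B (K + 37):
  M = 147
  U = 50
  K = 102 + 37 = 139
  W = 77 − 5·147 + 2·50 + 3·139 = -141

-141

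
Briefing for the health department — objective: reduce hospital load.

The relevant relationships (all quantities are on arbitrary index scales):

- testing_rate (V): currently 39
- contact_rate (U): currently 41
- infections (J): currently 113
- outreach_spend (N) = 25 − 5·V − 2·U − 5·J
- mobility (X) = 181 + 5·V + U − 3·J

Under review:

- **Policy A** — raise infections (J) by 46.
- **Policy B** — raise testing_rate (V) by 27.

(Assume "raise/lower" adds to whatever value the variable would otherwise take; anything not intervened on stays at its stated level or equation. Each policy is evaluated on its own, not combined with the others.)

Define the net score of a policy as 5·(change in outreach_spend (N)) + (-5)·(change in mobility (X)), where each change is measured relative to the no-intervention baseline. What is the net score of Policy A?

Baseline:
  V = 39
  U = 41
  J = 113
  N = 25 − 5·39 − 2·41 − 5·113 = -817
  X = 181 + 5·39 + 41 − 3·113 = 78
Policy A (J + 46):
  V = 39
  U = 41
  J = 113 + 46 = 159
  N = 25 − 5·39 − 2·41 − 5·159 = -1047
  X = 181 + 5·39 + 41 − 3·159 = -60
ΔN = -1047 − (-817) = -230; ΔX = -60 − 78 = -138
Score = 5·(-230) + (-5)·(-138) = -460

-460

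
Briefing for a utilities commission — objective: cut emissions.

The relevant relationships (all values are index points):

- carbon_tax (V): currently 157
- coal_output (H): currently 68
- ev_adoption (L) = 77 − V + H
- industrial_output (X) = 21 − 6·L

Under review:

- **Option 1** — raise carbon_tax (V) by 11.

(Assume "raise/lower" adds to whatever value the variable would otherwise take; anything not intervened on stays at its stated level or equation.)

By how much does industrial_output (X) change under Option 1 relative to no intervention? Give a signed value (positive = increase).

66

Baseline:
  V = 157
  H = 68
  L = 77 − 157 + 68 = -12
  X = 21 − 6·(-12) = 93
Option 1 (V + 11):
  V = 157 + 11 = 168
  H = 68
  L = 77 − 168 + 68 = -23
  X = 21 − 6·(-23) = 159
Change in X: 159 − 93 = 66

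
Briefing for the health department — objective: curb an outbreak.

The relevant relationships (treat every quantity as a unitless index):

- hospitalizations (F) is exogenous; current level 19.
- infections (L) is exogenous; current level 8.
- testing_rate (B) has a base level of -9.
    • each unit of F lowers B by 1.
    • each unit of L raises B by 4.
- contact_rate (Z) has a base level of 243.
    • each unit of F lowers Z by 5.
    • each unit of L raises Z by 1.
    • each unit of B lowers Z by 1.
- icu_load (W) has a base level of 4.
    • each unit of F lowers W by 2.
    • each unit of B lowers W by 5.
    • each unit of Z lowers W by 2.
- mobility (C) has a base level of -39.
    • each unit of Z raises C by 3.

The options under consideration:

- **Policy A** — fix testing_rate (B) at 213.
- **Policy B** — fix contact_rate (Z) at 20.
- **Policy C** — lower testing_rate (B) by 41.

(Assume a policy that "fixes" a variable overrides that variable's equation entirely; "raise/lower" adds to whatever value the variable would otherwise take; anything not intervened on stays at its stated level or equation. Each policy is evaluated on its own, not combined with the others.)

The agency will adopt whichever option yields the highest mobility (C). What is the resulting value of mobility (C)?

540

Policy A (B := 213):
  F = 19
  L = 8
  B = 213
  Z = 243 − 5·19 + 8 − 213 = -57
  C = -39 + 3·(-57) = -210
Policy B (Z := 20):
  F = 19
  L = 8
  B = -9 − 19 + 4·8 = 4
  Z = 20
  C = -39 + 3·20 = 21
Policy C (B − 41):
  F = 19
  L = 8
  B = -9 − 19 + 4·8 (−41 from intervention) = -37
  Z = 243 − 5·19 + 8 − (-37) = 193
  C = -39 + 3·193 = 540
Comparing — Policy A: C=-210, Policy B: C=21, Policy C: C=540. Highest is 540 (Policy C).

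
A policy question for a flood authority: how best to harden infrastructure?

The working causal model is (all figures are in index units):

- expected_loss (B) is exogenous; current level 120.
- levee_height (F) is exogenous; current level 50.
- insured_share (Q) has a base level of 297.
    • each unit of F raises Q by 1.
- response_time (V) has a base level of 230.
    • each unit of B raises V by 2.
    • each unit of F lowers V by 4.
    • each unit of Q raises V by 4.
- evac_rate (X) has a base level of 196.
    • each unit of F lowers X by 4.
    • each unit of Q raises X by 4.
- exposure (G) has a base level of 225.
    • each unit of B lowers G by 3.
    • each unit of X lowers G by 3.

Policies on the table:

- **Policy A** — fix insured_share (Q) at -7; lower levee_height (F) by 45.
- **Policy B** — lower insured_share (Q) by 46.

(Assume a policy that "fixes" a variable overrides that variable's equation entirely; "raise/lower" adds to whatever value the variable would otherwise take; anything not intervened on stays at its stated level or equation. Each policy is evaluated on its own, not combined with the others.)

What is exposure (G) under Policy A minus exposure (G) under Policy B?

3156

Policy A (Q := -7, F − 45):
  B = 120
  F = 50 − 45 = 5
  Q = -7
  X = 196 − 4·5 + 4·(-7) = 148
  G = 225 − 3·120 − 3·148 = -579
Policy B (Q − 46):
  B = 120
  F = 50
  Q = 297 + 50 (−46 from intervention) = 301
  X = 196 − 4·50 + 4·301 = 1200
  G = 225 − 3·120 − 3·1200 = -3735
G: -579 − (-3735) = 3156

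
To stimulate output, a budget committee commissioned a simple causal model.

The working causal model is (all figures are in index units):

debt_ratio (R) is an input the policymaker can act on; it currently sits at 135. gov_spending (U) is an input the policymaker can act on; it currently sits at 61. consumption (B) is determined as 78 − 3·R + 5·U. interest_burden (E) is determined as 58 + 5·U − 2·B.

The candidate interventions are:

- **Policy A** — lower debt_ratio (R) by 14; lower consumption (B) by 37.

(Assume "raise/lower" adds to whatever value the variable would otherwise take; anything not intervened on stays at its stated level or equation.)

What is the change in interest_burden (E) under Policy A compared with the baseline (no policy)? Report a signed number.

-10

Baseline:
  R = 135
  U = 61
  B = 78 − 3·135 + 5·61 = -22
  E = 58 + 5·61 − 2·(-22) = 407
Policy A (R − 14, B − 37):
  R = 135 − 14 = 121
  U = 61
  B = 78 − 3·121 + 5·61 (−37 from intervention) = -17
  E = 58 + 5·61 − 2·(-17) = 397
Change in E: 397 − 407 = -10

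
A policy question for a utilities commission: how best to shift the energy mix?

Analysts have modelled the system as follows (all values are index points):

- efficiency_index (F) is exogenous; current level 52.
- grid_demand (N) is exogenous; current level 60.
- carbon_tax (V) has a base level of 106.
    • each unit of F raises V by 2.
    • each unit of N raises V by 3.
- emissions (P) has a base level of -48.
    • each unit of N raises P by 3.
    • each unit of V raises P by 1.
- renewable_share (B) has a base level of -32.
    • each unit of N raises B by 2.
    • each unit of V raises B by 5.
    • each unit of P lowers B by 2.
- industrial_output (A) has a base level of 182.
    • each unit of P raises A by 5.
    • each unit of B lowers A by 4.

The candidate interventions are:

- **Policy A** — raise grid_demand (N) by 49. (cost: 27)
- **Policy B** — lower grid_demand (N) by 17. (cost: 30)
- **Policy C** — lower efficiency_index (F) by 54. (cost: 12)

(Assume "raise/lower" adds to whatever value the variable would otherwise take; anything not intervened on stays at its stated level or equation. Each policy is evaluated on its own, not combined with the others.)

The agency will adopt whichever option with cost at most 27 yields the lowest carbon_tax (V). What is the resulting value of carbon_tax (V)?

282

Policy A (N + 49):
  F = 52
  N = 60 + 49 = 109
  V = 106 + 2·52 + 3·109 = 537
Policy C (F − 54):
  F = 52 − 54 = -2
  N = 60
  V = 106 + 2·(-2) + 3·60 = 282
Comparing — Policy A: V=537, Policy C: V=282. Lowest is 282 (Policy C).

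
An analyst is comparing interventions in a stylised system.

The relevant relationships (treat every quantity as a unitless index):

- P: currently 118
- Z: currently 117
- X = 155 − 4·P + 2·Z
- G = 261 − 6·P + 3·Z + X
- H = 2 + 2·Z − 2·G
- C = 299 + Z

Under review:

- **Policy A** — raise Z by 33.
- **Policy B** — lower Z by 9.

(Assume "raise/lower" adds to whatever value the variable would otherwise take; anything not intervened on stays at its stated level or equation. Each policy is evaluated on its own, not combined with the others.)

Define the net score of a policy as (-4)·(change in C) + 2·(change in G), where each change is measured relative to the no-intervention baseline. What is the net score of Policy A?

198

Baseline:
  P = 118
  Z = 117
  X = 155 − 4·118 + 2·117 = -83
  G = 261 − 6·118 + 3·117 + (-83) = -179
  C = 299 + 117 = 416
Policy A (Z + 33):
  P = 118
  Z = 117 + 33 = 150
  X = 155 − 4·118 + 2·150 = -17
  G = 261 − 6·118 + 3·150 + (-17) = -14
  C = 299 + 150 = 449
ΔC = 449 − 416 = 33; ΔG = -14 − (-179) = 165
Score = (-4)·33 + 2·165 = 198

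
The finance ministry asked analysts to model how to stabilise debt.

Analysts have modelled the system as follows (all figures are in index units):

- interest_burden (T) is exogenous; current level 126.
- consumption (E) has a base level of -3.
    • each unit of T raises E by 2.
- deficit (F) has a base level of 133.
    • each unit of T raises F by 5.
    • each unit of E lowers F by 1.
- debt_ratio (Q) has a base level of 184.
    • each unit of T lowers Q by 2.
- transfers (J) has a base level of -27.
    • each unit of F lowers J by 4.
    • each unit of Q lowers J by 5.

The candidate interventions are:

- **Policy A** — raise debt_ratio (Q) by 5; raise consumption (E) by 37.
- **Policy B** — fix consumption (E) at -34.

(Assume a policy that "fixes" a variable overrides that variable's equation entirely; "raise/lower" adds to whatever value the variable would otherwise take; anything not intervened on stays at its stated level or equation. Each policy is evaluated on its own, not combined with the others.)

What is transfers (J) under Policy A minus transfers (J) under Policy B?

Policy A (Q + 5, E + 37):
  T = 126
  E = -3 + 2·126 (+37 from intervention) = 286
  F = 133 + 5·126 − 286 = 477
  Q = 184 − 2·126 (+5 from intervention) = -63
  J = -27 − 4·477 − 5·(-63) = -1620
Policy B (E := -34):
  T = 126
  E = -34
  F = 133 + 5·126 − (-34) = 797
  Q = 184 − 2·126 = -68
  J = -27 − 4·797 − 5·(-68) = -2875
J: -1620 − (-2875) = 1255

1255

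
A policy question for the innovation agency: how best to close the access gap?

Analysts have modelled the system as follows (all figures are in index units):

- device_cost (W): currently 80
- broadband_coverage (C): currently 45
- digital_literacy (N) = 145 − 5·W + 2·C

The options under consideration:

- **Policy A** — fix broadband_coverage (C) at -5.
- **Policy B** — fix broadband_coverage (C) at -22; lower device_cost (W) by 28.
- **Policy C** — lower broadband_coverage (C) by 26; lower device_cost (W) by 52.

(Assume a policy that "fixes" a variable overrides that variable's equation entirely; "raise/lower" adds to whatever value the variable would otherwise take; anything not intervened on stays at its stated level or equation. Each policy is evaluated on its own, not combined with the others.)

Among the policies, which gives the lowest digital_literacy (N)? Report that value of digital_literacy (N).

-265

Policy A (C := -5):
  W = 80
  C = -5
  N = 145 − 5·80 + 2·(-5) = -265
Policy B (C := -22, W − 28):
  W = 80 − 28 = 52
  C = -22
  N = 145 − 5·52 + 2·(-22) = -159
Policy C (C − 26, W − 52):
  W = 80 − 52 = 28
  C = 45 − 26 = 19
  N = 145 − 5·28 + 2·19 = 43
Comparing — Policy A: N=-265, Policy B: N=-159, Policy C: N=43. Lowest is -265 (Policy A).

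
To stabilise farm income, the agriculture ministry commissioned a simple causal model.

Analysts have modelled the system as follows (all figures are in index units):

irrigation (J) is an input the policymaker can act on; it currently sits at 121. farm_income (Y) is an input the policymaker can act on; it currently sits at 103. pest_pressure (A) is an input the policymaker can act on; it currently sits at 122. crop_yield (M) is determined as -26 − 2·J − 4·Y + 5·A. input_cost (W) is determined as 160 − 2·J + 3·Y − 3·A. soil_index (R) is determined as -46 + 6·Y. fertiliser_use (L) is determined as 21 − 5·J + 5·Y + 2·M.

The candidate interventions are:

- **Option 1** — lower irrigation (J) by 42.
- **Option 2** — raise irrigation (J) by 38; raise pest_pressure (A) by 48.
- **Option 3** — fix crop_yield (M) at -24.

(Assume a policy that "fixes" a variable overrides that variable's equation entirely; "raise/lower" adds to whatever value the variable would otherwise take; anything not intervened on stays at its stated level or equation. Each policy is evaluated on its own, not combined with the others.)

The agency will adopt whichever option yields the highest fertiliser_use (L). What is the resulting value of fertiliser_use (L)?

Option 1 (J − 42):
  J = 121 − 42 = 79
  Y = 103
  A = 122
  M = -26 − 2·79 − 4·103 + 5·122 = 14
  L = 21 − 5·79 + 5·103 + 2·14 = 169
Option 2 (J + 38, A + 48):
  J = 121 + 38 = 159
  Y = 103
  A = 122 + 48 = 170
  M = -26 − 2·159 − 4·103 + 5·170 = 94
  L = 21 − 5·159 + 5·103 + 2·94 = -71
Option 3 (M := -24):
  J = 121
  Y = 103
  A = 122
  M = -24
  L = 21 − 5·121 + 5·103 + 2·(-24) = -117
Comparing — Option 1: L=169, Option 2: L=-71, Option 3: L=-117. Highest is 169 (Option 1).

169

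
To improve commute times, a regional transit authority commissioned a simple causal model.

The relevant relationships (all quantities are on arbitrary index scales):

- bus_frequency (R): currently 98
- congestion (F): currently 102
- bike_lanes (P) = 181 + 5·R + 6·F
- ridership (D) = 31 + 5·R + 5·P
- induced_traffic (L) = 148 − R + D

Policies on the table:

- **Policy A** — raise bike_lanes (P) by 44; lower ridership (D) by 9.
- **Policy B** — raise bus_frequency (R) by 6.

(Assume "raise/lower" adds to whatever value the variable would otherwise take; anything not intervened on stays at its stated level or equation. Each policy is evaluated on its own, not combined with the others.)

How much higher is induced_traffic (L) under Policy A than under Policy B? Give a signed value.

37

Policy A (P + 44, D − 9):
  R = 98
  F = 102
  P = 181 + 5·98 + 6·102 (+44 from intervention) = 1327
  D = 31 + 5·98 + 5·1327 (−9 from intervention) = 7147
  L = 148 − 98 + 7147 = 7197
Policy B (R + 6):
  R = 98 + 6 = 104
  F = 102
  P = 181 + 5·104 + 6·102 = 1313
  D = 31 + 5·104 + 5·1313 = 7116
  L = 148 − 104 + 7116 = 7160
L: 7197 − 7160 = 37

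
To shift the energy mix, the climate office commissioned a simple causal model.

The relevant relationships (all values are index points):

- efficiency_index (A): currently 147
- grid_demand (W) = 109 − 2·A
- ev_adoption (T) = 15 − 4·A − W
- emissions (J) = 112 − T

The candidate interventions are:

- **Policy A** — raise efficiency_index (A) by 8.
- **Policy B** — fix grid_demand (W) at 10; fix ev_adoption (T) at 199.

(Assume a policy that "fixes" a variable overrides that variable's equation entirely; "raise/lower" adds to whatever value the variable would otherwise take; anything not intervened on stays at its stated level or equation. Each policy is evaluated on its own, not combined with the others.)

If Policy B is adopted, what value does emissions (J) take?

Policy B (W := 10, T := 199):
  A = 147
  W = 10
  T = 199
  J = 112 − 199 = -87

-87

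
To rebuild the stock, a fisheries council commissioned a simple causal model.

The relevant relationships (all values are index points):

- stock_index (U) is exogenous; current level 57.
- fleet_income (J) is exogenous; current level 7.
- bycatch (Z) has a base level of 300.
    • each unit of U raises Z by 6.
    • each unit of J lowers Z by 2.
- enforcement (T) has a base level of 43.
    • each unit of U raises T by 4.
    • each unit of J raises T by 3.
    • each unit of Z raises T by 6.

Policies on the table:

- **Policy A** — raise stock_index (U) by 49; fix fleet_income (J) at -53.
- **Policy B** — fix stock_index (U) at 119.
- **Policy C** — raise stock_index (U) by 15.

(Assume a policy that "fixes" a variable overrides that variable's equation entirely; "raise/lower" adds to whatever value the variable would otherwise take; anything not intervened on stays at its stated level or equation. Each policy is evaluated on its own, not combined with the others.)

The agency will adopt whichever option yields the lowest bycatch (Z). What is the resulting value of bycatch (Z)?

718

Policy A (U + 49, J := -53):
  U = 57 + 49 = 106
  J = -53
  Z = 300 + 6·106 − 2·(-53) = 1042
Policy B (U := 119):
  U = 119
  J = 7
  Z = 300 + 6·119 − 2·7 = 1000
Policy C (U + 15):
  U = 57 + 15 = 72
  J = 7
  Z = 300 + 6·72 − 2·7 = 718
Comparing — Policy A: Z=1042, Policy B: Z=1000, Policy C: Z=718. Lowest is 718 (Policy C).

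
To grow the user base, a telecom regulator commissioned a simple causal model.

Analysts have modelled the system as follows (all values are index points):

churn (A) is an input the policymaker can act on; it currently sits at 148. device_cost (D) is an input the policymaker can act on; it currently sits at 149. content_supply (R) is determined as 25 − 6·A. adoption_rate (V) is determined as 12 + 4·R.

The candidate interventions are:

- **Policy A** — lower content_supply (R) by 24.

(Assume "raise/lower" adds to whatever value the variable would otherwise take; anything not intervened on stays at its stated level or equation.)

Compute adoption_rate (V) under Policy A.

-3536

Policy A (R − 24):
  A = 148
  R = 25 − 6·148 (−24 from intervention) = -887
  V = 12 + 4·(-887) = -3536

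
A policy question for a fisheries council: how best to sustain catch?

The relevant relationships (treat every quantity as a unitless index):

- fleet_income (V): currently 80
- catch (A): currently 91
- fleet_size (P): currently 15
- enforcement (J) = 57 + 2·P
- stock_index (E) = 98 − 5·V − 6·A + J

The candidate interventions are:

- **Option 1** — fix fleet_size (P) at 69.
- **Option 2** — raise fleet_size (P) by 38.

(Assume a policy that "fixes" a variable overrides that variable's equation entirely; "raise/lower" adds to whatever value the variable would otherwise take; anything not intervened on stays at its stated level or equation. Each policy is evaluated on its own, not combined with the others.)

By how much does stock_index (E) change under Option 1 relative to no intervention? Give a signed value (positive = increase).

Baseline:
  V = 80
  A = 91
  P = 15
  J = 57 + 2·15 = 87
  E = 98 − 5·80 − 6·91 + 87 = -761
Option 1 (P := 69):
  V = 80
  A = 91
  P = 69
  J = 57 + 2·69 = 195
  E = 98 − 5·80 − 6·91 + 195 = -653
Change in E: -653 − (-761) = 108

108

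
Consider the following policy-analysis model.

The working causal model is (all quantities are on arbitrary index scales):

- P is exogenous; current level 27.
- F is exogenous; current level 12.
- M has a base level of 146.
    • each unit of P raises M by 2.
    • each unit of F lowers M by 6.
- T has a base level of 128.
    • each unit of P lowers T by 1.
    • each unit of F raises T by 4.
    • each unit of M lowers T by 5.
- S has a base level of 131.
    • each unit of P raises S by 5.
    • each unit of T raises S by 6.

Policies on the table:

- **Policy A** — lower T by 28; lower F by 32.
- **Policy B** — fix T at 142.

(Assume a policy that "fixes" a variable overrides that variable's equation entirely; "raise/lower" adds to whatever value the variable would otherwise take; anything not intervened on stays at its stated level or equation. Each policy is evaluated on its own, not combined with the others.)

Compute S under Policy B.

Policy B (T := 142):
  P = 27
  F = 12
  M = 146 + 2·27 − 6·12 = 128
  T = 142
  S = 131 + 5·27 + 6·142 = 1118

1118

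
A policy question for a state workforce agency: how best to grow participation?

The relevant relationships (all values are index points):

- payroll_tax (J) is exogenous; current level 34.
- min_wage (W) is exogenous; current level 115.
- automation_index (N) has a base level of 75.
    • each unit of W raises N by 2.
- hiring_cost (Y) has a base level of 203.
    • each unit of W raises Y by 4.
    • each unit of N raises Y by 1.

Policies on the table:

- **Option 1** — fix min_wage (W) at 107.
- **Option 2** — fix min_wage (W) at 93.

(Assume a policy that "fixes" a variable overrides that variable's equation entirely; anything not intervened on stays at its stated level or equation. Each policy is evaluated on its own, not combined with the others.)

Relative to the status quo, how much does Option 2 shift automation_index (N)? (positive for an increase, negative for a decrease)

Baseline:
  W = 115
  N = 75 + 2·115 = 305
Option 2 (W := 93):
  W = 93
  N = 75 + 2·93 = 261
Change in N: 261 − 305 = -44

-44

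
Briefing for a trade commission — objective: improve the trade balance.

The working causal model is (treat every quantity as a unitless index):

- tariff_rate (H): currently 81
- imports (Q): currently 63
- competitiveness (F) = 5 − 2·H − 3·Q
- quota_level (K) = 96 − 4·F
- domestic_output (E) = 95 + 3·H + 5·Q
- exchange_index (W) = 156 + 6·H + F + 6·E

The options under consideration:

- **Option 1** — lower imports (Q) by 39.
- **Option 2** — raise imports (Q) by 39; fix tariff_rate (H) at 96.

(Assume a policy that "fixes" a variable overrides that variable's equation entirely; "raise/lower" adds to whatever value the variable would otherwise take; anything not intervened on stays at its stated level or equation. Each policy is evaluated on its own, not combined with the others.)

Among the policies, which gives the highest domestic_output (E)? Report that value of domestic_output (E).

Option 1 (Q − 39):
  H = 81
  Q = 63 − 39 = 24
  E = 95 + 3·81 + 5·24 = 458
Option 2 (Q + 39, H := 96):
  H = 96
  Q = 63 + 39 = 102
  E = 95 + 3·96 + 5·102 = 893
Comparing — Option 1: E=458, Option 2: E=893. Highest is 893 (Option 2).

893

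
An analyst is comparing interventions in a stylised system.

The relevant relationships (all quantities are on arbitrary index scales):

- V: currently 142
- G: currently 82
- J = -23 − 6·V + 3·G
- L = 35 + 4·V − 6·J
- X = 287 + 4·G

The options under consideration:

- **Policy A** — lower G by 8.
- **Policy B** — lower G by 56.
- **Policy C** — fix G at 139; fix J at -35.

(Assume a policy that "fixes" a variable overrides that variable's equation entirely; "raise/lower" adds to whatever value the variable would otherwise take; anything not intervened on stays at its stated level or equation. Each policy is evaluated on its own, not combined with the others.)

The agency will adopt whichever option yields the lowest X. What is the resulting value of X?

391

Policy A (G − 8):
  G = 82 − 8 = 74
  X = 287 + 4·74 = 583
Policy B (G − 56):
  G = 82 − 56 = 26
  X = 287 + 4·26 = 391
Policy C (G := 139, J := -35):
  G = 139
  X = 287 + 4·139 = 843
Comparing — Policy A: X=583, Policy B: X=391, Policy C: X=843. Lowest is 391 (Policy B).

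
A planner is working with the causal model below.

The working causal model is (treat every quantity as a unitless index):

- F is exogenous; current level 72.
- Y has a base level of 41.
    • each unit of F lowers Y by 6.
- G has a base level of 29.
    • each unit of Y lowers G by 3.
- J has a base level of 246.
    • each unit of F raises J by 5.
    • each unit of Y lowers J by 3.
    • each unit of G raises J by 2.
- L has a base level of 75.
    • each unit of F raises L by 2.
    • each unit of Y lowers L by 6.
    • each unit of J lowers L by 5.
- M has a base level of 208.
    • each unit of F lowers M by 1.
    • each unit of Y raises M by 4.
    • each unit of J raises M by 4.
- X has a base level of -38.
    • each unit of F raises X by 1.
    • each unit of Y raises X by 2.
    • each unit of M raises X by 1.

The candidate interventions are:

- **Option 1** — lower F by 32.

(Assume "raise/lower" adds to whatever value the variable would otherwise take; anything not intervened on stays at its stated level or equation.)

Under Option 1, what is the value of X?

8156

Option 1 (F − 32):
  F = 72 − 32 = 40
  Y = 41 − 6·40 = -199
  G = 29 − 3·(-199) = 626
  J = 246 + 5·40 − 3·(-199) + 2·626 = 2295
  M = 208 − 40 + 4·(-199) + 4·2295 = 8552
  X = -38 + 40 + 2·(-199) + 8552 = 8156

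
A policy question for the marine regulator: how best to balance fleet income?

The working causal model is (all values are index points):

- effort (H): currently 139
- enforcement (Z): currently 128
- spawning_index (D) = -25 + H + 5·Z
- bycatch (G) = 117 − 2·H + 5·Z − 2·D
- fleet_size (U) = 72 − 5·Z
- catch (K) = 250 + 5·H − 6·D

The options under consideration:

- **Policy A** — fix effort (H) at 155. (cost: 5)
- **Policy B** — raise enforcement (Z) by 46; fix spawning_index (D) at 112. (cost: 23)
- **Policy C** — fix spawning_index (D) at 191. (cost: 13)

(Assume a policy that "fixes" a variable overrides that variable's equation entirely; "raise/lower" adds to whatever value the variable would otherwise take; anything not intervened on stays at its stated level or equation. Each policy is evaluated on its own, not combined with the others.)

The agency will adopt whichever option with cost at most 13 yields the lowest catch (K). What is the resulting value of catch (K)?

Policy A (H := 155):
  H = 155
  Z = 128
  D = -25 + 155 + 5·128 = 770
  K = 250 + 5·155 − 6·770 = -3595
Policy C (D := 191):
  H = 139
  Z = 128
  D = 191
  K = 250 + 5·139 − 6·191 = -201
Comparing — Policy A: K=-3595, Policy C: K=-201. Lowest is -3595 (Policy A).

-3595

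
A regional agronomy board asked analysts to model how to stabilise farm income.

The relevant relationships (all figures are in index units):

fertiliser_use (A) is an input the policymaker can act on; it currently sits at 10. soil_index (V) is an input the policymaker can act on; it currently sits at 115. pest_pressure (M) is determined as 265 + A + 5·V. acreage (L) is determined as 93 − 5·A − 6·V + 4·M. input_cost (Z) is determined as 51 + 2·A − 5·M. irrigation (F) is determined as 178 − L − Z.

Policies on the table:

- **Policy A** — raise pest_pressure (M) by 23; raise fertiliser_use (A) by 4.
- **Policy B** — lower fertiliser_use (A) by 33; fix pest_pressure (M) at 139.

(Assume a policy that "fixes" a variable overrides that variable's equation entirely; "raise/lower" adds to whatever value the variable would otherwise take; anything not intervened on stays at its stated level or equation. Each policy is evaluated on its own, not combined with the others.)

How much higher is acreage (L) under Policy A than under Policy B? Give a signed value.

Policy A (M + 23, A + 4):
  A = 10 + 4 = 14
  V = 115
  M = 265 + 14 + 5·115 (+23 from intervention) = 877
  L = 93 − 5·14 − 6·115 + 4·877 = 2841
Policy B (A − 33, M := 139):
  A = 10 − 33 = -23
  V = 115
  M = 139
  L = 93 − 5·(-23) − 6·115 + 4·139 = 74
L: 2841 − 74 = 2767

2767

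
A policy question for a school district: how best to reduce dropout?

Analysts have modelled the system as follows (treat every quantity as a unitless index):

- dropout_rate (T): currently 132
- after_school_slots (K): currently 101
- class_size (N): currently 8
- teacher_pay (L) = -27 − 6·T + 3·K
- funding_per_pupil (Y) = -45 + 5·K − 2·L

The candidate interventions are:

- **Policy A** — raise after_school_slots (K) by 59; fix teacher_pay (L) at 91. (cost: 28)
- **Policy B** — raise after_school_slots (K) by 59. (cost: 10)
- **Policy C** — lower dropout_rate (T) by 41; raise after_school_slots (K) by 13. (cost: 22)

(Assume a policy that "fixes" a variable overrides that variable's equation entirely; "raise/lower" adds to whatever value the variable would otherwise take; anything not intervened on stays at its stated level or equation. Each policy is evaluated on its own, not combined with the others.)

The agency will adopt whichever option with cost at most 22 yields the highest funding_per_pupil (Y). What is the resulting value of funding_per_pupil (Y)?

1433

Policy B (K + 59):
  T = 132
  K = 101 + 59 = 160
  L = -27 − 6·132 + 3·160 = -339
  Y = -45 + 5·160 − 2·(-339) = 1433
Policy C (T − 41, K + 13):
  T = 132 − 41 = 91
  K = 101 + 13 = 114
  L = -27 − 6·91 + 3·114 = -231
  Y = -45 + 5·114 − 2·(-231) = 987
Comparing — Policy B: Y=1433, Policy C: Y=987. Highest is 1433 (Policy B).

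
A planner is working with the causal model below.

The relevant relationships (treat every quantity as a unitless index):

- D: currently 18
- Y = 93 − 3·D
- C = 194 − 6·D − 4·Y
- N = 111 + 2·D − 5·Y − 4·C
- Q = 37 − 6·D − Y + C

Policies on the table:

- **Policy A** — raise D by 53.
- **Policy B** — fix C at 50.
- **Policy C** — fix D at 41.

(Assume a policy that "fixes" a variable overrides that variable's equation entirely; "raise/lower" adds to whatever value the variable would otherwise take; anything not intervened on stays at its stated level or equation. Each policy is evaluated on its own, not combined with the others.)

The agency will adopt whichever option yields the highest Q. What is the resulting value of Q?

Policy A (D + 53):
  D = 18 + 53 = 71
  Y = 93 − 3·71 = -120
  C = 194 − 6·71 − 4·(-120) = 248
  Q = 37 − 6·71 − (-120) + 248 = -21
Policy B (C := 50):
  D = 18
  Y = 93 − 3·18 = 39
  C = 50
  Q = 37 − 6·18 − 39 + 50 = -60
Policy C (D := 41):
  D = 41
  Y = 93 − 3·41 = -30
  C = 194 − 6·41 − 4·(-30) = 68
  Q = 37 − 6·41 − (-30) + 68 = -111
Comparing — Policy A: Q=-21, Policy B: Q=-60, Policy C: Q=-111. Highest is -21 (Policy A).

-21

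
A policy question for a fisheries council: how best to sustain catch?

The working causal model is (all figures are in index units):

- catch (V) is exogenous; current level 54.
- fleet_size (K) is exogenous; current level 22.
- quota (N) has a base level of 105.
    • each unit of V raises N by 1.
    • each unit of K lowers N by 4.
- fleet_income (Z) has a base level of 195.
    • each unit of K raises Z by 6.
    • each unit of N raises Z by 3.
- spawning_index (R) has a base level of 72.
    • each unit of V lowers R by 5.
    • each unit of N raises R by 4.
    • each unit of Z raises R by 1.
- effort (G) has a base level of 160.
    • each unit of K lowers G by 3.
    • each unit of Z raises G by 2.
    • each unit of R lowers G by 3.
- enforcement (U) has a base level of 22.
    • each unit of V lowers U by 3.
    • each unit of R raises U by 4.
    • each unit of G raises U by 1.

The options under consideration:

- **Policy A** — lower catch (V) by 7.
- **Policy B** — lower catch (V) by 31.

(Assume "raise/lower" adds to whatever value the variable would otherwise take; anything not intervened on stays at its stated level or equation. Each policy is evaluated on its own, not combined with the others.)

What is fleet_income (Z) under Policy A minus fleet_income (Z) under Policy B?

72

Policy A (V − 7):
  V = 54 − 7 = 47
  K = 22
  N = 105 + 47 − 4·22 = 64
  Z = 195 + 6·22 + 3·64 = 519
Policy B (V − 31):
  V = 54 − 31 = 23
  K = 22
  N = 105 + 23 − 4·22 = 40
  Z = 195 + 6·22 + 3·40 = 447
Z: 519 − 447 = 72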